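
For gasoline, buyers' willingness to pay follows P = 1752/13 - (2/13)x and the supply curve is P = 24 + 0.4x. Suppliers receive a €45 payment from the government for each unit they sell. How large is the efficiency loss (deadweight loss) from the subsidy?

Deadweight loss = €1828.125

Pre-subsidy: 1752/13 - (2/13)x = 24 + 0.4x gives x* = 200 and P* = 104.
With the subsidy, sellers receive Ps = Pb + 45 for each unit, where Pb is the price buyers pay.
On the curves, Pb = 1752/13 - (2/13)x and Ps = 24 + 0.4x; the wedge Ps − Pb = 45 gives 24 + 0.4x − (1752/13 - (2/13)x) = 45, so x' = 281.25.
Then Pb = 1752/13 − (2/13)·281.25 = 91.5 and Ps = 24 + 0.4·281.25 = 136.5.
The subsidy expands output by 281.25 − 200 = 81.25 past the efficient level; on those units the gap between marginal cost and willingness to pay runs from 0 up to 45.
DWL = ½ × 45 × 81.25 = 1828.125.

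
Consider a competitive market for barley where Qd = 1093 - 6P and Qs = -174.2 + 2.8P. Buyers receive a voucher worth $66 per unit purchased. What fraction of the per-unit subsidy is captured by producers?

Pre-subsidy: 1093 - 6P = -174.2 + 2.8P gives P* = 144, Q* = 229.
With the rebate, buyers effectively pay Pb = Ps − 66, where Ps is the price sellers receive.
Demand in terms of Ps becomes Qd = 1093 − 6(Ps − 66) = 1489 - 6Ps. Setting this equal to supply: 1489 - 6Ps = -174.2 + 2.8Ps, so Ps = 189.
Buyers pay Pb = 189 − 66 = 123; Q' = -174.2 + 2.8·189 = 355.
Buyers' price falls by P* − Pb = 144 − 123 = 21; sellers' price rises by Ps − P* = 189 − 144 = 45.
So producers capture 45/66 = 15/22 of each unit of subsidy.

Producer share = 15/22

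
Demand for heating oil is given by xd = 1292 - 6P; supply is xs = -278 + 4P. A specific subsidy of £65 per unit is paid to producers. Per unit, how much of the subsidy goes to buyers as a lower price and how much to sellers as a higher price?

Pre-subsidy: 1292 - 6P = -278 + 4P gives P* = 157, x* = 350.
With the subsidy, sellers receive Ps = Pb + 65 for each unit, where Pb is the price buyers pay.
Supply in terms of Pb becomes xs = -278 + 4(Pb + 65) = -18 + 4Pb. Setting this equal to demand: 1292 - 6Pb = -18 + 4Pb, so Pb = 131.
Sellers receive Ps = 131 + 65 = 196; x' = 1292 − 6·131 = 506.
Buyers' price falls by P* − Pb = 157 − 131 = 26; sellers' price rises by Ps − P* = 196 − 157 = 39.

Buyers gain £26 per unit; sellers gain £39 per unit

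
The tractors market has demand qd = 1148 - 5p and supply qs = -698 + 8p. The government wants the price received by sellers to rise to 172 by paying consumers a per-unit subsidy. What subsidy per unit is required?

Required subsidy s = 78 per unit

At a seller price of 172, quantity supplied is -698 + 8·172 = 678.
Buyers absorb 678 only when they pay pb with 1148 − 5·pb = 678, i.e. pb = 94.
s = ps − pb = 172 − 94 = 78.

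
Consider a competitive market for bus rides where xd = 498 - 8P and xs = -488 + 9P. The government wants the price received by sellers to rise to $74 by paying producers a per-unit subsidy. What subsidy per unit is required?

At a seller price of 74, quantity supplied is -488 + 9·74 = 178.
Buyers absorb 178 only when they pay Pb with 498 − 8·Pb = 178, i.e. Pb = 40.
s = Ps − Pb = 74 − 40 = 34.

Required subsidy s = $34 per unit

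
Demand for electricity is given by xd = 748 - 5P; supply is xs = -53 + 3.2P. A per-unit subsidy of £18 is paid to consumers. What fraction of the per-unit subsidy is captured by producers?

Pre-subsidy: 748 - 5P = -53 + 3.2P gives P* = 4005/41, x* = 10643/41.
With the rebate, buyers effectively pay Pb = Ps − 18, where Ps is the price sellers receive.
Demand in terms of Ps becomes xd = 748 − 5(Ps − 18) = 838 - 5Ps. Setting this equal to supply: 838 - 5Ps = -53 + 3.2Ps, so Ps = 4455/41.
Buyers pay Pb = 4455/41 − 18 = 3717/41; x' = -53 + 3.2·(4455/41) = 12083/41.
Buyers' price falls by P* − Pb = 4005/41 − 3717/41 = 288/41; sellers' price rises by Ps − P* = 4455/41 − 4005/41 = 450/41.
So producers capture (450/41)/18 = 25/41 of each unit of subsidy.

Producer share = 25/41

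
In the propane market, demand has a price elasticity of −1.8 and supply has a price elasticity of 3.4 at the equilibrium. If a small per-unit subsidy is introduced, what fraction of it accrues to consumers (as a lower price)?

For a small subsidy around the equilibrium, the benefit split depends on the relative slopes, which at a point are proportional to the elasticities.
Buyer share = εs/(εs + |εd|) = 3.4/(3.4 + 1.8) = 17/26; seller share = |εd|/(εs + |εd|) = 9/26.

Consumer share = 17/26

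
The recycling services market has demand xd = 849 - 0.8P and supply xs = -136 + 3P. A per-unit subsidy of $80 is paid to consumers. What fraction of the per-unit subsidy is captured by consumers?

Pre-subsidy: 849 - 0.8P = -136 + 3P gives P* = 4925/19, x* = 12191/19.
With the rebate, buyers effectively pay Pb = Ps − 80, where Ps is the price sellers receive.
Demand in terms of Ps becomes xd = 849 − 0.8(Ps − 80) = 913 - 0.8Ps. Setting this equal to supply: 913 - 0.8Ps = -136 + 3Ps, so Ps = 5245/19.
Buyers pay Pb = 5245/19 − 80 = 3725/19; x' = -136 + 3·(5245/19) = 13151/19.
Buyers' price falls by P* − Pb = 4925/19 − 3725/19 = 1200/19; sellers' price rises by Ps − P* = 5245/19 − 4925/19 = 320/19.
So consumers capture (1200/19)/80 = 15/19 of each unit of subsidy.

Consumer share = 15/19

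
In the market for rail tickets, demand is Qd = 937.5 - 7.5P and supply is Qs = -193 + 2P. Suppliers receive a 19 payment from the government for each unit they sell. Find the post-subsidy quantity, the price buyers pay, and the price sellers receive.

Pre-subsidy: 937.5 - 7.5P = -193 + 2P gives P* = 119, Q* = 45.
With the subsidy, sellers receive Ps = Pb + 19 for each unit, where Pb is the price buyers pay.
Supply in terms of Pb becomes Qs = -193 + 2(Pb + 19) = -155 + 2Pb. Setting this equal to demand: 937.5 - 7.5Pb = -155 + 2Pb, so Pb = 115.
Sellers receive Ps = 115 + 19 = 134; Q' = 937.5 − 7.5·115 = 75.

Q' = 75; buyers pay 115; sellers receive 134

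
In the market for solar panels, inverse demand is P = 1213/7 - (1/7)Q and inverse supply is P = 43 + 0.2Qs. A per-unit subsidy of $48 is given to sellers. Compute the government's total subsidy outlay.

Pre-subsidy: 1213/7 - (1/7)Q = 43 + 0.2Q gives Q* = 380 and P* = 119.
With the subsidy, sellers receive Ps = Pb + 48 for each unit, where Pb is the price buyers pay.
On the curves, Pb = 1213/7 - (1/7)Q and Ps = 43 + 0.2Q; the wedge Ps − Pb = 48 gives 43 + 0.2Q − (1213/7 - (1/7)Q) = 48, so Q' = 520.
Then Pb = 1213/7 − (1/7)·520 = 99 and Ps = 43 + 0.2·520 = 147.
Government outlay = subsidy × quantity = 48 × 520 = 24960.

Government cost = $24960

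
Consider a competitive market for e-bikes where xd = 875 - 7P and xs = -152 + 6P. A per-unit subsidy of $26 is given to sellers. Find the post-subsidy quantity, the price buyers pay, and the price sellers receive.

x' = 406; buyers pay $67; sellers receive $93

Pre-subsidy: 875 - 7P = -152 + 6P gives P* = 79, x* = 322.
With the subsidy, sellers receive Ps = Pb + 26 for each unit, where Pb is the price buyers pay.
Supply in terms of Pb becomes xs = -152 + 6(Pb + 26) = 4 + 6Pb. Setting this equal to demand: 875 - 7Pb = 4 + 6Pb, so Pb = 67.
Sellers receive Ps = 67 + 26 = 93; x' = 875 − 7·67 = 406.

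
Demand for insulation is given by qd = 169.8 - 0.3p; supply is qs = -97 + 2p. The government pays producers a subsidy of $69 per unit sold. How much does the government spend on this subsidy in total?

Pre-subsidy: 169.8 - 0.3p = -97 + 2p gives p* = 116, q* = 135.
With the subsidy, sellers receive ps = pb + 69 for each unit, where pb is the price buyers pay.
Supply in terms of pb becomes qs = -97 + 2(pb + 69) = 41 + 2pb. Setting this equal to demand: 169.8 - 0.3pb = 41 + 2pb, so pb = 56.
Sellers receive ps = 56 + 69 = 125; q' = 169.8 − 0.3·56 = 153.
Government outlay = subsidy × quantity = 69 × 153 = 10557.

Government cost = $10557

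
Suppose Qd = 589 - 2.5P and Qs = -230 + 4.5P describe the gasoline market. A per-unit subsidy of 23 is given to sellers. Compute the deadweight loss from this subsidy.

Pre-subsidy: 589 - 2.5P = -230 + 4.5P gives P* = 117, Q* = 296.5.
With the subsidy, sellers receive Ps = Pb + 23 for each unit, where Pb is the price buyers pay.
Supply in terms of Pb becomes Qs = -230 + 4.5(Pb + 23) = -126.5 + 4.5Pb. Setting this equal to demand: 589 - 2.5Pb = -126.5 + 4.5Pb, so Pb = 1431/14.
Sellers receive Ps = 1431/14 + 23 = 1753/14; Q' = 589 − 2.5·(1431/14) = 9337/28.
The subsidy expands output by 9337/28 − 296.5 = 1035/28 past the efficient level; on those units the gap between marginal cost and willingness to pay runs from 0 up to 23.
DWL = ½ × 23 × 1035/28 = 23805/56.

Deadweight loss = 23805/56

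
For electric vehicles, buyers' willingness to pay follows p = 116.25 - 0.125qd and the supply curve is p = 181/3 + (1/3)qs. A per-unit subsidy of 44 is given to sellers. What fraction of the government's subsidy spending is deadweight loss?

Pre-subsidy: 116.25 - 0.125q = 181/3 + (1/3)q gives q* = 122 and p* = 101.
With the subsidy, sellers receive ps = pb + 44 for each unit, where pb is the price buyers pay.
On the curves, pb = 116.25 - 0.125q and ps = 181/3 + (1/3)q; the wedge ps − pb = 44 gives 181/3 + (1/3)q − (116.25 - 0.125q) = 44, so q' = 218.
Then pb = 116.25 − 0.125·218 = 89 and ps = 181/3 + (1/3)·218 = 133.
ΔCS = ½(122 + 218)(101 − 89) = 2040; ΔPS = ½(122 + 218)(133 − 101) = 5440.
Government spending = 44 × 218 = 9592.
DWL = ½ × 44 × (218 − 122) = 2112; fraction = 2112 / 9592 = 24/109.

DWL / government spending = 24/109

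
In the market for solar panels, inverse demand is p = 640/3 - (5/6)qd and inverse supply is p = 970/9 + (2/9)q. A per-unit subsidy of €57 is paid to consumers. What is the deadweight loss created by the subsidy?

Deadweight loss = €1539

Pre-subsidy: 640/3 - (5/6)q = 970/9 + (2/9)q gives q* = 100 and p* = 130.
With the rebate, buyers effectively pay pb = ps − 57, where ps is the price sellers receive.
On the curves, pb = 640/3 - (5/6)q and ps = 970/9 + (2/9)q; the wedge ps − pb = 57 gives 970/9 + (2/9)q − (640/3 - (5/6)q) = 57, so q' = 154.
Then pb = 640/3 − (5/6)·154 = 85 and ps = 970/9 + (2/9)·154 = 142.
The subsidy expands output by 154 − 100 = 54 past the efficient level; on those units the gap between marginal cost and willingness to pay runs from 0 up to 57.
DWL = ½ × 57 × 54 = 1539.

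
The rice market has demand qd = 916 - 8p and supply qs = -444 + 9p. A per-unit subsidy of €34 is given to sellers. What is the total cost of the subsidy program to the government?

Pre-subsidy: 916 - 8p = -444 + 9p gives p* = 80, q* = 276.
With the subsidy, sellers receive ps = pb + 34 for each unit, where pb is the price buyers pay.
Supply in terms of pb becomes qs = -444 + 9(pb + 34) = -138 + 9pb. Setting this equal to demand: 916 - 8pb = -138 + 9pb, so pb = 62.
Sellers receive ps = 62 + 34 = 96; q' = 916 − 8·62 = 420.
Government outlay = subsidy × quantity = 34 × 420 = 14280.

Government cost = €14280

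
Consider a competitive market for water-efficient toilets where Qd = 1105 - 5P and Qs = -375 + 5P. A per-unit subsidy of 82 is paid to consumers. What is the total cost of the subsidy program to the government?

Pre-subsidy: 1105 - 5P = -375 + 5P gives P* = 148, Q* = 365.
With the rebate, buyers effectively pay Pb = Ps − 82, where Ps is the price sellers receive.
Demand in terms of Ps becomes Qd = 1105 − 5(Ps − 82) = 1515 - 5Ps. Setting this equal to supply: 1515 - 5Ps = -375 + 5Ps, so Ps = 189.
Buyers pay Pb = 189 − 82 = 107; Q' = -375 + 5·189 = 570.
Government outlay = subsidy × quantity = 82 × 570 = 46740.

Government cost = 46740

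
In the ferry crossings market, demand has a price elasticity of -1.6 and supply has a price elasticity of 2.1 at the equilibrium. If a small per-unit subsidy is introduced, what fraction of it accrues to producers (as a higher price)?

Producer share = 16/37

For a small subsidy around the equilibrium, the benefit split depends on the relative slopes, which at a point are proportional to the elasticities.
Buyer share = εs/(εs + |εd|) = 2.1/(2.1 + 1.6) = 21/37; seller share = |εd|/(εs + |εd|) = 16/37.
So producers capture 16/37 of the subsidy.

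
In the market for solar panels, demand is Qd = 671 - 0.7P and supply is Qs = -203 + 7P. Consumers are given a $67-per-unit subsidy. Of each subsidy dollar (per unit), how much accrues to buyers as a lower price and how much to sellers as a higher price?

Buyers gain 670/11 per unit; sellers gain 67/11 per unit

Pre-subsidy: 671 - 0.7P = -203 + 7P gives P* = 8740/77, Q* = 6507/11.
With the rebate, buyers effectively pay Pb = Ps − 67, where Ps is the price sellers receive.
Demand in terms of Ps becomes Qd = 671 − 0.7(Ps − 67) = 717.9 - 0.7Ps. Setting this equal to supply: 717.9 - 0.7Ps = -203 + 7Ps, so Ps = 9209/77.
Buyers pay Pb = 9209/77 − 67 = 4050/77; Q' = -203 + 7·(9209/77) = 6976/11.
Buyers' price falls by P* − Pb = 8740/77 − 4050/77 = 670/11; sellers' price rises by Ps − P* = 9209/77 − 8740/77 = 67/11.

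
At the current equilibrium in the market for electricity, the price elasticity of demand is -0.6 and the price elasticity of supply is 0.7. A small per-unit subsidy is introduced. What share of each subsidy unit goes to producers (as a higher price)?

For a small subsidy around the equilibrium, the benefit split depends on the relative slopes, which at a point are proportional to the elasticities.
Buyer share = εs/(εs + |εd|) = 0.7/(0.7 + 0.6) = 7/13; seller share = |εd|/(εs + |εd|) = 6/13.
So producers capture 6/13 of the subsidy.

Producer share = 6/13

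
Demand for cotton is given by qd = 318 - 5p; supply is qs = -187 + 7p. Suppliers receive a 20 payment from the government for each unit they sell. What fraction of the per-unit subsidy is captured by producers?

Pre-subsidy: 318 - 5p = -187 + 7p gives p* = 505/12, q* = 1291/12.
With the subsidy, sellers receive ps = pb + 20 for each unit, where pb is the price buyers pay.
Supply in terms of pb becomes qs = -187 + 7(pb + 20) = -47 + 7pb. Setting this equal to demand: 318 - 5pb = -47 + 7pb, so pb = 365/12.
Sellers receive ps = 365/12 + 20 = 605/12; q' = 318 − 5·(365/12) = 1991/12.
Buyers' price falls by p* − pb = 505/12 − 365/12 = 35/3; sellers' price rises by ps − p* = 605/12 − 505/12 = 25/3.
So producers capture (25/3)/20 = 5/12 of each unit of subsidy.

Producer share = 5/12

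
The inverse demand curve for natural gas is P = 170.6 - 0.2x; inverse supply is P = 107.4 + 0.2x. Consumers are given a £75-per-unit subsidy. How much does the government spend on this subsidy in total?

Government cost = £25912.5

Pre-subsidy: 170.6 - 0.2x = 107.4 + 0.2x gives x* = 158 and P* = 139.
With the rebate, buyers effectively pay Pb = Ps − 75, where Ps is the price sellers receive.
On the curves, Pb = 170.6 - 0.2x and Ps = 107.4 + 0.2x; the wedge Ps − Pb = 75 gives 107.4 + 0.2x − (170.6 - 0.2x) = 75, so x' = 345.5.
Then Pb = 170.6 − 0.2·345.5 = 101.5 and Ps = 107.4 + 0.2·345.5 = 176.5.
Government outlay = subsidy × quantity = 75 × 345.5 = 25912.5.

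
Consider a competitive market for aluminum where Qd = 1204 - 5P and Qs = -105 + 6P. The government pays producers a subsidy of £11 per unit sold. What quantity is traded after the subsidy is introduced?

Pre-subsidy: 1204 - 5P = -105 + 6P gives P* = 119, Q* = 609.
With the subsidy, sellers receive Ps = Pb + 11 for each unit, where Pb is the price buyers pay.
Supply in terms of Pb becomes Qs = -105 + 6(Pb + 11) = -39 + 6Pb. Setting this equal to demand: 1204 - 5Pb = -39 + 6Pb, so Pb = 113.
Sellers receive Ps = 113 + 11 = 124; Q' = 1204 − 5·113 = 639.

Q' = 639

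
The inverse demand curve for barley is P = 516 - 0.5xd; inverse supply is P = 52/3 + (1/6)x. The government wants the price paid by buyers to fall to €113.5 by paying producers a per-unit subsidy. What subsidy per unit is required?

Required subsidy s = €38 per unit

At a buyer price of 113.5, quantity demanded is 1032 − 2·113.5 = 805.
Sellers supply 805 only when they receive Ps = 52/3 + (1/6)·805 = 151.5.
s = Ps − Pb = 151.5 − 113.5 = 38.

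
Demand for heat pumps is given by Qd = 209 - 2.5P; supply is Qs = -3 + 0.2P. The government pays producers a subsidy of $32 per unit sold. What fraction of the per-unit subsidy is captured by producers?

Producer share = 25/27

Pre-subsidy: 209 - 2.5P = -3 + 0.2P gives P* = 2120/27, Q* = 343/27.
With the subsidy, sellers receive Ps = Pb + 32 for each unit, where Pb is the price buyers pay.
Supply in terms of Pb becomes Qs = -3 + 0.2(Pb + 32) = 3.4 + 0.2Pb. Setting this equal to demand: 209 - 2.5Pb = 3.4 + 0.2Pb, so Pb = 2056/27.
Sellers receive Ps = 2056/27 + 32 = 2920/27; Q' = 209 − 2.5·(2056/27) = 503/27.
Buyers' price falls by P* − Pb = 2120/27 − 2056/27 = 64/27; sellers' price rises by Ps − P* = 2920/27 − 2120/27 = 800/27.
So producers capture (800/27)/32 = 25/27 of each unit of subsidy.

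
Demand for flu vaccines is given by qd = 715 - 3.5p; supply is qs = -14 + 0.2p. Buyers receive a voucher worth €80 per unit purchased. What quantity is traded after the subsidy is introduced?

Pre-subsidy: 715 - 3.5p = -14 + 0.2p gives p* = 7290/37, q* = 940/37.
With the rebate, buyers effectively pay pb = ps − 80, where ps is the price sellers receive.
Demand in terms of ps becomes qd = 715 − 3.5(ps − 80) = 995 - 3.5ps. Setting this equal to supply: 995 - 3.5ps = -14 + 0.2ps, so ps = 10090/37.
Buyers pay pb = 10090/37 − 80 = 7130/37; q' = -14 + 0.2·(10090/37) = 1500/37.

q' = 1500/37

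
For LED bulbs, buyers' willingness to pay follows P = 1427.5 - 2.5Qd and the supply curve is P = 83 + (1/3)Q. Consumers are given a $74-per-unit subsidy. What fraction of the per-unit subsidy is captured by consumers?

Consumer share = 15/17

Pre-subsidy: 1427.5 - 2.5Q = 83 + (1/3)Q gives Q* = 8067/17 and P* = 4100/17.
With the rebate, buyers effectively pay Pb = Ps − 74, where Ps is the price sellers receive.
On the curves, Pb = 1427.5 - 2.5Q and Ps = 83 + (1/3)Q; the wedge Ps − Pb = 74 gives 83 + (1/3)Q − (1427.5 - 2.5Q) = 74, so Q' = 8511/17.
Then Pb = 1427.5 − 2.5·(8511/17) = 2990/17 and Ps = 83 + (1/3)·(8511/17) = 4248/17.
Buyers' price falls by P* − Pb = 4100/17 − 2990/17 = 1110/17; sellers' price rises by Ps − P* = 4248/17 − 4100/17 = 148/17.
So consumers capture (1110/17)/74 = 15/17 of each unit of subsidy.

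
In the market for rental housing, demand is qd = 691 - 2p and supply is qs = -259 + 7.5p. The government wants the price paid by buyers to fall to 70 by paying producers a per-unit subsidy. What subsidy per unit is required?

At a buyer price of 70, quantity demanded is 691 − 2·70 = 551.
Sellers supply 551 only when they receive ps with -259 + 7.5·ps = 551, i.e. ps = 108.
s = ps − pb = 108 − 70 = 38.

Required subsidy s = 38 per unit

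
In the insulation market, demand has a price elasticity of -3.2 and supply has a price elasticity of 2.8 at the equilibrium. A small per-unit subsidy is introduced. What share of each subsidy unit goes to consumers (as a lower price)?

For a small subsidy around the equilibrium, the benefit split depends on the relative slopes, which at a point are proportional to the elasticities.
Buyer share = εs/(εs + |εd|) = 2.8/(2.8 + 3.2) = 7/15; seller share = |εd|/(εs + |εd|) = 8/15.

Consumer share = 7/15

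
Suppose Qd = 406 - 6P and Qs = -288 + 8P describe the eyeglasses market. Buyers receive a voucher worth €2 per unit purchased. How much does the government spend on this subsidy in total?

Government cost = 1616/7

Pre-subsidy: 406 - 6P = -288 + 8P gives P* = 347/7, Q* = 760/7.
With the rebate, buyers effectively pay Pb = Ps − 2, where Ps is the price sellers receive.
Demand in terms of Ps becomes Qd = 406 − 6(Ps − 2) = 418 - 6Ps. Setting this equal to supply: 418 - 6Ps = -288 + 8Ps, so Ps = 353/7.
Buyers pay Pb = 353/7 − 2 = 339/7; Q' = -288 + 8·(353/7) = 808/7.
Government outlay = subsidy × quantity = 2 × 808/7 = 1616/7.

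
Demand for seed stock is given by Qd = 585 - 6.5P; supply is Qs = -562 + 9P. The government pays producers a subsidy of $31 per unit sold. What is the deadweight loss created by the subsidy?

Pre-subsidy: 585 - 6.5P = -562 + 9P gives P* = 74, Q* = 104.
With the subsidy, sellers receive Ps = Pb + 31 for each unit, where Pb is the price buyers pay.
Supply in terms of Pb becomes Qs = -562 + 9(Pb + 31) = -283 + 9Pb. Setting this equal to demand: 585 - 6.5Pb = -283 + 9Pb, so Pb = 56.
Sellers receive Ps = 56 + 31 = 87; Q' = 585 − 6.5·56 = 221.
The subsidy expands output by 221 − 104 = 117 past the efficient level; on those units the gap between marginal cost and willingness to pay runs from 0 up to 31.
DWL = ½ × 31 × 117 = 1813.5.

Deadweight loss = $1813.5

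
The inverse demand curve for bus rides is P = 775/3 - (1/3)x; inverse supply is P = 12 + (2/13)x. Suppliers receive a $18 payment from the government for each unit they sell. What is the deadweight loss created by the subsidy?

Pre-subsidy: 775/3 - (1/3)x = 12 + (2/13)x gives x* = 9607/19 and P* = 1706/19.
With the subsidy, sellers receive Ps = Pb + 18 for each unit, where Pb is the price buyers pay.
On the curves, Pb = 775/3 - (1/3)x and Ps = 12 + (2/13)x; the wedge Ps − Pb = 18 gives 12 + (2/13)x − (775/3 - (1/3)x) = 18, so x' = 10309/19.
Then Pb = 775/3 − (1/3)·(10309/19) = 1472/19 and Ps = 12 + (2/13)·(10309/19) = 1814/19.
The subsidy expands output by 10309/19 − 9607/19 = 702/19 past the efficient level; on those units the gap between marginal cost and willingness to pay runs from 0 up to 18.
DWL = ½ × 18 × 702/19 = 6318/19.

Deadweight loss = 6318/19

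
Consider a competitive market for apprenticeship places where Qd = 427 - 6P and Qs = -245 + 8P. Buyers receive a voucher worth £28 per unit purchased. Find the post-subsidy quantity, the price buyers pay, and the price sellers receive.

Pre-subsidy: 427 - 6P = -245 + 8P gives P* = 48, Q* = 139.
With the rebate, buyers effectively pay Pb = Ps − 28, where Ps is the price sellers receive.
Demand in terms of Ps becomes Qd = 427 − 6(Ps − 28) = 595 - 6Ps. Setting this equal to supply: 595 - 6Ps = -245 + 8Ps, so Ps = 60.
Buyers pay Pb = 60 − 28 = 32; Q' = -245 + 8·60 = 235.

Q' = 235; buyers pay £32; sellers receive £60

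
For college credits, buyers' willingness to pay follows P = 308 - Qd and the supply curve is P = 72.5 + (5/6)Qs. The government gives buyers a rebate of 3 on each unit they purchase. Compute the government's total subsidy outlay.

Government cost = 4293/11

Pre-subsidy: 308 - Q = 72.5 + (5/6)Q gives Q* = 1413/11 and P* = 1975/11.
With the rebate, buyers effectively pay Pb = Ps − 3, where Ps is the price sellers receive.
On the curves, Pb = 308 - Q and Ps = 72.5 + (5/6)Q; the wedge Ps − Pb = 3 gives 72.5 + (5/6)Q − (308 - Q) = 3, so Q' = 1431/11.
Then Pb = 308 − 1·(1431/11) = 1957/11 and Ps = 72.5 + (5/6)·(1431/11) = 1990/11.
Government outlay = subsidy × quantity = 3 × 1431/11 = 4293/11.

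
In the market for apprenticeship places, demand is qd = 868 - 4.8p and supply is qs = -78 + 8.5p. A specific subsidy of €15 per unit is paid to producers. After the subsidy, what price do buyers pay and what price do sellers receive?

Pre-subsidy: 868 - 4.8p = -78 + 8.5p gives p* = 9460/133, q* = 70036/133.
With the subsidy, sellers receive ps = pb + 15 for each unit, where pb is the price buyers pay.
Supply in terms of pb becomes qs = -78 + 8.5(pb + 15) = 49.5 + 8.5pb. Setting this equal to demand: 868 - 4.8pb = 49.5 + 8.5pb, so pb = 8185/133.
Sellers receive ps = 8185/133 + 15 = 10180/133; q' = 868 − 4.8·(8185/133) = 76156/133.

Buyers pay 8185/133; sellers receive 10180/133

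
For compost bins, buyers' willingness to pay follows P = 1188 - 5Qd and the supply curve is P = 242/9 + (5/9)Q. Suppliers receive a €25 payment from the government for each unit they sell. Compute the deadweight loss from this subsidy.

Deadweight loss = €56.25

Pre-subsidy: 1188 - 5Q = 242/9 + (5/9)Q gives Q* = 209 and P* = 143.
With the subsidy, sellers receive Ps = Pb + 25 for each unit, where Pb is the price buyers pay.
On the curves, Pb = 1188 - 5Q and Ps = 242/9 + (5/9)Q; the wedge Ps − Pb = 25 gives 242/9 + (5/9)Q − (1188 - 5Q) = 25, so Q' = 213.5.
Then Pb = 1188 − 5·213.5 = 120.5 and Ps = 242/9 + (5/9)·213.5 = 145.5.
The subsidy expands output by 213.5 − 209 = 4.5 past the efficient level; on those units the gap between marginal cost and willingness to pay runs from 0 up to 25.
DWL = ½ × 25 × 4.5 = 56.25.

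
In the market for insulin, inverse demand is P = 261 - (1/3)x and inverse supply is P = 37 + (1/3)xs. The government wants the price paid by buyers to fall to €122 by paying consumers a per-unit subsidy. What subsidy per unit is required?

At a buyer price of 122, quantity demanded is 783 − 3·122 = 417.
Sellers supply 417 only when they receive Ps = 37 + (1/3)·417 = 176.
s = Ps − Pb = 176 − 122 = 54.

Required subsidy s = €54 per unit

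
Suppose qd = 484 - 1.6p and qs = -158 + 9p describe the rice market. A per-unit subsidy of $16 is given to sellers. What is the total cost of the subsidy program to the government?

Government cost = 346688/53

Pre-subsidy: 484 - 1.6p = -158 + 9p gives p* = 3210/53, q* = 20516/53.
With the subsidy, sellers receive ps = pb + 16 for each unit, where pb is the price buyers pay.
Supply in terms of pb becomes qs = -158 + 9(pb + 16) = -14 + 9pb. Setting this equal to demand: 484 - 1.6pb = -14 + 9pb, so pb = 2490/53.
Sellers receive ps = 2490/53 + 16 = 3338/53; q' = 484 − 1.6·(2490/53) = 21668/53.
Government outlay = subsidy × quantity = 16 × 21668/53 = 346688/53.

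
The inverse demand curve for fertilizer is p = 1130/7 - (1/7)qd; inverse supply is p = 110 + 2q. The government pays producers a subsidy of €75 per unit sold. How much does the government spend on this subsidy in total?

Government cost = €4425

Pre-subsidy: 1130/7 - (1/7)q = 110 + 2q gives q* = 24 and p* = 158.
With the subsidy, sellers receive ps = pb + 75 for each unit, where pb is the price buyers pay.
On the curves, pb = 1130/7 - (1/7)q and ps = 110 + 2q; the wedge ps − pb = 75 gives 110 + 2q − (1130/7 - (1/7)q) = 75, so q' = 59.
Then pb = 1130/7 − (1/7)·59 = 153 and ps = 110 + 2·59 = 228.
Government outlay = subsidy × quantity = 75 × 59 = 4425.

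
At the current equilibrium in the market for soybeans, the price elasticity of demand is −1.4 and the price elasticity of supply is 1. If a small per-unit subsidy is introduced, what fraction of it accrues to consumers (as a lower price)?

For a small subsidy around the equilibrium, the benefit split depends on the relative slopes, which at a point are proportional to the elasticities.
Buyer share = εs/(εs + |εd|) = 1/(1 + 1.4) = 5/12; seller share = |εd|/(εs + |εd|) = 7/12.

Consumer share = 5/12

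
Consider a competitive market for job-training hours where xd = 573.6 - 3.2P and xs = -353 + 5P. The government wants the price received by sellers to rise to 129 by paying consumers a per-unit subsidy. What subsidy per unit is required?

At a seller price of 129, quantity supplied is -353 + 5·129 = 292.
Buyers absorb 292 only when they pay Pb with 573.6 − 3.2·Pb = 292, i.e. Pb = 88.
s = Ps − Pb = 129 − 88 = 41.

Required subsidy s = 41 per unit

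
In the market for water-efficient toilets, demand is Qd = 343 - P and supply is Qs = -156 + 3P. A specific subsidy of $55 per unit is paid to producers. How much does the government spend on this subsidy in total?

Government cost = $14272.5

Pre-subsidy: 343 - P = -156 + 3P gives P* = 124.75, Q* = 218.25.
With the subsidy, sellers receive Ps = Pb + 55 for each unit, where Pb is the price buyers pay.
Supply in terms of Pb becomes Qs = -156 + 3(Pb + 55) = 9 + 3Pb. Setting this equal to demand: 343 - Pb = 9 + 3Pb, so Pb = 83.5.
Sellers receive Ps = 83.5 + 55 = 138.5; Q' = 343 − 1·83.5 = 259.5.
Government outlay = subsidy × quantity = 55 × 259.5 = 14272.5.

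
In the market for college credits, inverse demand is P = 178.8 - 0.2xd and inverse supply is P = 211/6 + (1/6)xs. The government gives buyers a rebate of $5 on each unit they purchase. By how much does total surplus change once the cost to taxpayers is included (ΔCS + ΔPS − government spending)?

Net change in total surplus = -375/11

Pre-subsidy: 178.8 - 0.2x = 211/6 + (1/6)x gives x* = 4309/11 and P* = 1105/11.
With the rebate, buyers effectively pay Pb = Ps − 5, where Ps is the price sellers receive.
On the curves, Pb = 178.8 - 0.2x and Ps = 211/6 + (1/6)x; the wedge Ps − Pb = 5 gives 211/6 + (1/6)x − (178.8 - 0.2x) = 5, so x' = 4459/11.
Then Pb = 178.8 − 0.2·(4459/11) = 1075/11 and Ps = 211/6 + (1/6)·(4459/11) = 1130/11.
ΔCS = ½(4309/11 + 4459/11)(1105/11 − 1075/11) = 131520/121; ΔPS = ½(4309/11 + 4459/11)(1130/11 − 1105/11) = 109600/121.
Government spending = 5 × 4459/11 = 22295/11.
Net change = 131520/121 + 109600/121 − 22295/11 = -375/11. The loss equals the DWL triangle ½·5·150/11.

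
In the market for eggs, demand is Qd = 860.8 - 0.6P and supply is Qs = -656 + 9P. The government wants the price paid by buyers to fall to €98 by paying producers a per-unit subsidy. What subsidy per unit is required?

At a buyer price of 98, quantity demanded is 860.8 − 0.6·98 = 802.
Sellers supply 802 only when they receive Ps with -656 + 9·Ps = 802, i.e. Ps = 162.
s = Ps − Pb = 162 − 98 = 64.

Required subsidy s = €64 per unit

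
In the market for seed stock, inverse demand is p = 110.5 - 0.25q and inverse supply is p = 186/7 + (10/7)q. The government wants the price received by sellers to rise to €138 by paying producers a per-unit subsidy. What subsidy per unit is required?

Required subsidy s = €47 per unit

At a seller price of 138, quantity supplied is -18.6 + 0.7·138 = 78.
Buyers absorb 78 only when they pay pb = 110.5 − 0.25·78 = 91.
s = ps − pb = 138 − 91 = 47.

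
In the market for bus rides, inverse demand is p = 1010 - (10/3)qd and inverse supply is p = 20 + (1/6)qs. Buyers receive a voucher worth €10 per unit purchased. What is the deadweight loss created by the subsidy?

Pre-subsidy: 1010 - (10/3)q = 20 + (1/6)q gives q* = 1980/7 and p* = 470/7.
With the rebate, buyers effectively pay pb = ps − 10, where ps is the price sellers receive.
On the curves, pb = 1010 - (10/3)q and ps = 20 + (1/6)q; the wedge ps − pb = 10 gives 20 + (1/6)q − (1010 - (10/3)q) = 10, so q' = 2000/7.
Then pb = 1010 − (10/3)·(2000/7) = 1210/21 and ps = 20 + (1/6)·(2000/7) = 1420/21.
The subsidy expands output by 2000/7 − 1980/7 = 20/7 past the efficient level; on those units the gap between marginal cost and willingness to pay runs from 0 up to 10.
DWL = ½ × 10 × 20/7 = 100/7.

Deadweight loss = 100/7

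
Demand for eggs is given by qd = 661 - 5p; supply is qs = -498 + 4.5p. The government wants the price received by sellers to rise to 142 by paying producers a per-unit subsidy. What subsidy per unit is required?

Required subsidy s = 38 per unit

At a seller price of 142, quantity supplied is -498 + 4.5·142 = 141.
Buyers absorb 141 only when they pay pb with 661 − 5·pb = 141, i.e. pb = 104.
s = ps − pb = 142 − 104 = 38.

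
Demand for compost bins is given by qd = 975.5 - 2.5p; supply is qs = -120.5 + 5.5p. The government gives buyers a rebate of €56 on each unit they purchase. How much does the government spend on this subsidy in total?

Government cost = €40838

Pre-subsidy: 975.5 - 2.5p = -120.5 + 5.5p gives p* = 137, q* = 633.
With the rebate, buyers effectively pay pb = ps − 56, where ps is the price sellers receive.
Demand in terms of ps becomes qd = 975.5 − 2.5(ps − 56) = 1115.5 - 2.5ps. Setting this equal to supply: 1115.5 - 2.5ps = -120.5 + 5.5ps, so ps = 154.5.
Buyers pay pb = 154.5 − 56 = 98.5; q' = -120.5 + 5.5·154.5 = 729.25.
Government outlay = subsidy × quantity = 56 × 729.25 = 40838.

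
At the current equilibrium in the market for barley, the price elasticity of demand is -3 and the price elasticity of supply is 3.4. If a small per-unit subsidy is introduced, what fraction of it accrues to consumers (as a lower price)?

Consumer share = 0.53125

For a small subsidy around the equilibrium, the benefit split depends on the relative slopes, which at a point are proportional to the elasticities.
Buyer share = εs/(εs + |εd|) = 3.4/(3.4 + 3) = 0.53125; seller share = |εd|/(εs + |εd|) = 0.46875.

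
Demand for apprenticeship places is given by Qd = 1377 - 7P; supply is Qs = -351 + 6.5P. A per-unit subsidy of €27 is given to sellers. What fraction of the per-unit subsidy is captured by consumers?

Pre-subsidy: 1377 - 7P = -351 + 6.5P gives P* = 128, Q* = 481.
With the subsidy, sellers receive Ps = Pb + 27 for each unit, where Pb is the price buyers pay.
Supply in terms of Pb becomes Qs = -351 + 6.5(Pb + 27) = -175.5 + 6.5Pb. Setting this equal to demand: 1377 - 7Pb = -175.5 + 6.5Pb, so Pb = 115.
Sellers receive Ps = 115 + 27 = 142; Q' = 1377 − 7·115 = 572.
Buyers' price falls by P* − Pb = 128 − 115 = 13; sellers' price rises by Ps − P* = 142 − 128 = 14.
So consumers capture 13/27 = 13/27 of each unit of subsidy.

Consumer share = 13/27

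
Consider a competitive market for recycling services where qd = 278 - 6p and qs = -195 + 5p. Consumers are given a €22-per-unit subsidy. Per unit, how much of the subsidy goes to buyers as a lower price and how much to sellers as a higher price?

Buyers gain €10 per unit; sellers gain €12 per unit

Pre-subsidy: 278 - 6p = -195 + 5p gives p* = 43, q* = 20.
With the rebate, buyers effectively pay pb = ps − 22, where ps is the price sellers receive.
Demand in terms of ps becomes qd = 278 − 6(ps − 22) = 410 - 6ps. Setting this equal to supply: 410 - 6ps = -195 + 5ps, so ps = 55.
Buyers pay pb = 55 − 22 = 33; q' = -195 + 5·55 = 80.
Buyers' price falls by p* − pb = 43 − 33 = 10; sellers' price rises by ps − p* = 55 − 43 = 12.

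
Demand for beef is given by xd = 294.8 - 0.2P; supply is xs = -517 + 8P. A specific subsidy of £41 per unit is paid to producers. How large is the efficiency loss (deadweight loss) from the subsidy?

Deadweight loss = £164

Pre-subsidy: 294.8 - 0.2P = -517 + 8P gives P* = 99, x* = 275.
With the subsidy, sellers receive Ps = Pb + 41 for each unit, where Pb is the price buyers pay.
Supply in terms of Pb becomes xs = -517 + 8(Pb + 41) = -189 + 8Pb. Setting this equal to demand: 294.8 - 0.2Pb = -189 + 8Pb, so Pb = 59.
Sellers receive Ps = 59 + 41 = 100; x' = 294.8 − 0.2·59 = 283.
The subsidy expands output by 283 − 275 = 8 past the efficient level; on those units the gap between marginal cost and willingness to pay runs from 0 up to 41.
DWL = ½ × 41 × 8 = 164.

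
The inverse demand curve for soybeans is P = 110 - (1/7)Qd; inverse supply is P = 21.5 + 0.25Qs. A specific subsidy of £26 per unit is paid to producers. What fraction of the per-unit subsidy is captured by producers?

Pre-subsidy: 110 - (1/7)Q = 21.5 + 0.25Q gives Q* = 2478/11 and P* = 856/11.
With the subsidy, sellers receive Ps = Pb + 26 for each unit, where Pb is the price buyers pay.
On the curves, Pb = 110 - (1/7)Q and Ps = 21.5 + 0.25Q; the wedge Ps − Pb = 26 gives 21.5 + 0.25Q − (110 - (1/7)Q) = 26, so Q' = 3206/11.
Then Pb = 110 − (1/7)·(3206/11) = 752/11 and Ps = 21.5 + 0.25·(3206/11) = 1038/11.
Buyers' price falls by P* − Pb = 856/11 − 752/11 = 104/11; sellers' price rises by Ps − P* = 1038/11 − 856/11 = 182/11.
So producers capture (182/11)/26 = 7/11 of each unit of subsidy.

Producer share = 7/11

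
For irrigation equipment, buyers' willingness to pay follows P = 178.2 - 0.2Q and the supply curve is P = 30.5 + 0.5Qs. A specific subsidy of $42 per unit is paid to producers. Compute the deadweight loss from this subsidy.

Pre-subsidy: 178.2 - 0.2Q = 30.5 + 0.5Q gives Q* = 211 and P* = 136.
With the subsidy, sellers receive Ps = Pb + 42 for each unit, where Pb is the price buyers pay.
On the curves, Pb = 178.2 - 0.2Q and Ps = 30.5 + 0.5Q; the wedge Ps − Pb = 42 gives 30.5 + 0.5Q − (178.2 - 0.2Q) = 42, so Q' = 271.
Then Pb = 178.2 − 0.2·271 = 124 and Ps = 30.5 + 0.5·271 = 166.
The subsidy expands output by 271 − 211 = 60 past the efficient level; on those units the gap between marginal cost and willingness to pay runs from 0 up to 42.
DWL = ½ × 42 × 60 = 1260.

Deadweight loss = $1260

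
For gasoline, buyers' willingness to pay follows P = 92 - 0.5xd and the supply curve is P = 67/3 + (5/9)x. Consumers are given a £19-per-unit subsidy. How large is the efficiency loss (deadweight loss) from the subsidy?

Pre-subsidy: 92 - 0.5x = 67/3 + (5/9)x gives x* = 66 and P* = 59.
With the rebate, buyers effectively pay Pb = Ps − 19, where Ps is the price sellers receive.
On the curves, Pb = 92 - 0.5x and Ps = 67/3 + (5/9)x; the wedge Ps − Pb = 19 gives 67/3 + (5/9)x − (92 - 0.5x) = 19, so x' = 84.
Then Pb = 92 − 0.5·84 = 50 and Ps = 67/3 + (5/9)·84 = 69.
The subsidy expands output by 84 − 66 = 18 past the efficient level; on those units the gap between marginal cost and willingness to pay runs from 0 up to 19.
DWL = ½ × 19 × 18 = 171.

Deadweight loss = £171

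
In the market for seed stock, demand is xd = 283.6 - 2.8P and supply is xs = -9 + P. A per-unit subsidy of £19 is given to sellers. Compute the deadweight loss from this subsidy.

Deadweight loss = £133

Pre-subsidy: 283.6 - 2.8P = -9 + P gives P* = 77, x* = 68.
With the subsidy, sellers receive Ps = Pb + 19 for each unit, where Pb is the price buyers pay.
Supply in terms of Pb becomes xs = -9 + 1(Pb + 19) = 10 + Pb. Setting this equal to demand: 283.6 - 2.8Pb = 10 + Pb, so Pb = 72.
Sellers receive Ps = 72 + 19 = 91; x' = 283.6 − 2.8·72 = 82.
The subsidy expands output by 82 − 68 = 14 past the efficient level; on those units the gap between marginal cost and willingness to pay runs from 0 up to 19.
DWL = ½ × 19 × 14 = 133.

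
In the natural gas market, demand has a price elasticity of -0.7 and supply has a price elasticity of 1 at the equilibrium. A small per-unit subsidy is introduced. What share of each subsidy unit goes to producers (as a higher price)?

Producer share = 7/17

For a small subsidy around the equilibrium, the benefit split depends on the relative slopes, which at a point are proportional to the elasticities.
Buyer share = εs/(εs + |εd|) = 1/(1 + 0.7) = 10/17; seller share = |εd|/(εs + |εd|) = 7/17.
So producers capture 7/17 of the subsidy.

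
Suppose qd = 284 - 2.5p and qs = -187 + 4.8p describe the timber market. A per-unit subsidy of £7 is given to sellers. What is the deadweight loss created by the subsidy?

Deadweight loss = 2940/73

Pre-subsidy: 284 - 2.5p = -187 + 4.8p gives p* = 4710/73, q* = 8957/73.
With the subsidy, sellers receive ps = pb + 7 for each unit, where pb is the price buyers pay.
Supply in terms of pb becomes qs = -187 + 4.8(pb + 7) = -153.4 + 4.8pb. Setting this equal to demand: 284 - 2.5pb = -153.4 + 4.8pb, so pb = 4374/73.
Sellers receive ps = 4374/73 + 7 = 4885/73; q' = 284 − 2.5·(4374/73) = 9797/73.
The subsidy expands output by 9797/73 − 8957/73 = 840/73 past the efficient level; on those units the gap between marginal cost and willingness to pay runs from 0 up to 7.
DWL = ½ × 7 × 840/73 = 2940/73.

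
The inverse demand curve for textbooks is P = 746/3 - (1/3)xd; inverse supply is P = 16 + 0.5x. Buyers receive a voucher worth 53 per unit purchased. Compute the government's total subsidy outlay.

Government cost = 18168.4

Pre-subsidy: 746/3 - (1/3)x = 16 + 0.5x gives x* = 279.2 and P* = 155.6.
With the rebate, buyers effectively pay Pb = Ps − 53, where Ps is the price sellers receive.
On the curves, Pb = 746/3 - (1/3)x and Ps = 16 + 0.5x; the wedge Ps − Pb = 53 gives 16 + 0.5x − (746/3 - (1/3)x) = 53, so x' = 342.8.
Then Pb = 746/3 − (1/3)·342.8 = 134.4 and Ps = 16 + 0.5·342.8 = 187.4.
Government outlay = subsidy × quantity = 53 × 342.8 = 18168.4.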